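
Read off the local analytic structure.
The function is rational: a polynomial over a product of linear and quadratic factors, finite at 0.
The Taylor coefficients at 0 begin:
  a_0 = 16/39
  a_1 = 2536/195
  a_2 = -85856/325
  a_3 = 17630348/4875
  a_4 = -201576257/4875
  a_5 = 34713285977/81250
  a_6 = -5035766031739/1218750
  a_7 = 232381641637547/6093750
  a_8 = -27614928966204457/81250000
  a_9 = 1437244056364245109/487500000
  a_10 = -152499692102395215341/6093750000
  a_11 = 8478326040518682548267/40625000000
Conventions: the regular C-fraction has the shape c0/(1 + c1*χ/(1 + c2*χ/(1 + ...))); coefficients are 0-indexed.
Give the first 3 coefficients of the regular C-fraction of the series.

The regular C-fraction coefficients are [16/39, -317/10, 164881/3170].

Taylor coefficients (read off): a_0 = 16/39, a_1 = 2536/195, a_2 = -85856/325.
c0 = a_0 = 16/39. Peel one level at a time: if S = 1 + c*χ/S' with S'(0) = 1, then c is the χ-coefficient of S and S' = c*χ/(S - 1).
S_1 = c0/f = 1 + (-317/10)*χ + (164881/100)*χ^2 + ...; c1 = -317/10.
S_2 = c1*χ/(S_1 - 1) = 1 + (164881/3170)*χ + ...; c2 = 164881/3170.


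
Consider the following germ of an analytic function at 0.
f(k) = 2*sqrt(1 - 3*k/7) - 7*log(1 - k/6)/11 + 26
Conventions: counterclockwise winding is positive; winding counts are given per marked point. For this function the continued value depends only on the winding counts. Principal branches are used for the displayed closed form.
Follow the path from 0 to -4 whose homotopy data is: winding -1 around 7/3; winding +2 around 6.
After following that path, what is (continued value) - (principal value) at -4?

The rational part is single-valued and drops out of the difference; each branch term changes only by its own monodromy.
(-7/11)*log(1 - k/(6)): each positive loop around 6 adds 2*pi*i to the log, so winding +2 contributes (-7/11)*(2)*2*pi*i = -(28/11)*pi*i.
(2)*sqrt(1 - k/(7/3)): winding -1 is odd, the square root flips sign, contributing -2*(2)*sqrt(1 - (-4)/(7/3)) = -2*(2)*sqrt(19/7) = -(4/7)*sqrt(133).
Summing the contributions at k = -4 gives (-(4/7)*sqrt(133)) - ((28/11)*pi)*i.

Continued minus principal equals (-(4/7)*sqrt(133)) - ((28/11)*pi)*i.


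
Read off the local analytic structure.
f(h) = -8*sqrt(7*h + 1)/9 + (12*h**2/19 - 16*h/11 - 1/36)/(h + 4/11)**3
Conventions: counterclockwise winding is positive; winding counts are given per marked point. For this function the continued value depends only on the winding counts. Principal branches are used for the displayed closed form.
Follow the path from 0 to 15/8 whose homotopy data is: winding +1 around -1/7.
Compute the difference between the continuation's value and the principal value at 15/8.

Continued minus principal equals (4/9)*sqrt(226).

The rational part is single-valued and drops out of the difference; each branch term changes only by its own monodromy.
(-8/9)*sqrt(1 - h/(-1/7)): winding +1 is odd, the square root flips sign, contributing -2*(-8/9)*sqrt(1 - (15/8)/(-1/7)) = -2*(-8/9)*sqrt(113/8) = (4/9)*sqrt(226).
Summing the contributions at h = 15/8 gives (4/9)*sqrt(226).


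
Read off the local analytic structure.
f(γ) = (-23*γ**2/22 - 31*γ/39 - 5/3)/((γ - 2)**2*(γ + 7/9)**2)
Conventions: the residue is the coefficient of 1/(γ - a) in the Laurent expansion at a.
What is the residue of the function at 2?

The residue is 109701/2234375.

At the order-2 pole 2 set g(γ) = (γ - (2))^2*f(γ) = (-23*γ**2/22 - 31*γ/39 - 5/3)/(γ + 7/9)**2.
Order-2 pole: residue = g'(a); g'(2) = 109701/2234375, so the residue is 109701/2234375.


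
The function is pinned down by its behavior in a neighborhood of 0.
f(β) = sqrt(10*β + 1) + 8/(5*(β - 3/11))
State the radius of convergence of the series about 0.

The radius of convergence is 1/10.

Denominator factor (β - 3/11): pole of order 1 at 3/11, modulus 3/11.
Branch term (1)*sqrt(1 - β/(-1/10)): its argument vanishes at β = -1/10, a square-root branch point, modulus 1/10.
The radius of convergence is the smallest modulus among the singular points: 1/10.


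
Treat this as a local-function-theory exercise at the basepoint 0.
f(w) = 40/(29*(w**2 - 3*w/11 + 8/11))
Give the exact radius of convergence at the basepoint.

The radius of convergence is (2/11)*sqrt(22).

Denominator factor (w**2 - 3*w/11 + 8/11): discriminant -343/121, complex-conjugate roots (3/22) + ((7/22)*sqrt(7))*i and (3/22) - ((7/22)*sqrt(7))*i; poles of order 1, moduli (2/11)*sqrt(22) and (2/11)*sqrt(22).
The radius of convergence is the smallest modulus among the singular points: (2/11)*sqrt(22).


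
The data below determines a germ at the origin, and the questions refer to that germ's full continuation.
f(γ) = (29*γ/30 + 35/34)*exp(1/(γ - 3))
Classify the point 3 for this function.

The point is an essential singularity.

The exponent 1/(γ - (3)) has a pole at 3, so exp(1/(γ - (3))) takes every nonzero value near it: an essential singularity (not a pole of any order).


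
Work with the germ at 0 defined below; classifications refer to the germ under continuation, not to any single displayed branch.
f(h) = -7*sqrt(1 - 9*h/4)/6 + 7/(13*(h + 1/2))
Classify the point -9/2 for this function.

Denominator factors: h + 1/2 = -4 at h = -9/2 — none vanishes.
Branch term sqrt(1 - h/(4/9)): argument at -9/2 is 89/8, nonzero, so -9/2 is not its branch point (a point on a principal cut is still regular for the continued germ).
So the germ continues analytically to -9/2.

The point is a regular point.


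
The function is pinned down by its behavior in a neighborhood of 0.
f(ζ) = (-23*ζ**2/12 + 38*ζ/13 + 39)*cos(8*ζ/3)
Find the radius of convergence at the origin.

The factor cos(8*ζ/3) is entire and contributes no finite singular point.
The polynomial part has no poles.
No finite singular points: the Taylor series at 0 converges everywhere.

The radius of convergence is infinite.


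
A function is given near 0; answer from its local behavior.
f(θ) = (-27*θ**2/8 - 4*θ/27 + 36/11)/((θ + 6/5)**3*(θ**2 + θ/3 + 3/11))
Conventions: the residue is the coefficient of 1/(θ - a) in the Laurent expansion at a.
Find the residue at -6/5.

The residue is 52051723625/10161910296.

At the order-3 pole -6/5 set g(θ) = (θ - (-6/5))^3*f(θ) = (-27*θ**2/8 - 4*θ/27 + 36/11)/(θ**2 + θ/3 + 3/11).
Order-3 pole: residue = g''(a)/2; g''(-6/5) = 52051723625/5080955148, so the residue is 52051723625/10161910296.


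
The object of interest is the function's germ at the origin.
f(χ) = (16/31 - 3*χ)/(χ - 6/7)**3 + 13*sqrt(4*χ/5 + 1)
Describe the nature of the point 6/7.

The denominator factor χ - 6/7 vanishes at 6/7 and appears to the power 3; the numerator there equals -446/217, nonzero, and no other factor vanishes.
The branch terms are analytic at this point.
Hence a pole whose order is the multiplicity, 3.

The point is a pole of order 3.


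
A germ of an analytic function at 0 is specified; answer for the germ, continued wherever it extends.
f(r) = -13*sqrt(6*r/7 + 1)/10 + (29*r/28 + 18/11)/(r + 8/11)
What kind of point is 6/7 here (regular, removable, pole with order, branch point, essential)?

Denominator factors: r + 8/11 = 122/77 at r = 6/7 — none vanishes.
Branch term sqrt(1 - r/(-7/6)): argument at 6/7 is 85/49, nonzero, so 6/7 is not its branch point (a point on a principal cut is still regular for the continued germ).
So the germ continues analytically to 6/7.

The point is a regular point.


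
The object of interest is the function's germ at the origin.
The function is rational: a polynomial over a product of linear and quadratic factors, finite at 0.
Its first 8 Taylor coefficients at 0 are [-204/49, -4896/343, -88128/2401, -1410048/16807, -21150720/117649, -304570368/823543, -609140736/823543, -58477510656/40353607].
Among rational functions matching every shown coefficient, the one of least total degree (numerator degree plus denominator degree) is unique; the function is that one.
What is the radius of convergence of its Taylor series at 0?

The radius of convergence is 7/12.

No rational of total degree below 2 reproduces all 8 coefficients; solving the [0/2] Pade equations on them gives f(τ) = -17/(12*(τ - 7/12)**2), whose expansion matches every shown term.
Denominator factor (τ - 7/12)^2: pole of order 2 at 7/12, modulus 7/12.
The radius of convergence is the smallest modulus among the singular points: 7/12.


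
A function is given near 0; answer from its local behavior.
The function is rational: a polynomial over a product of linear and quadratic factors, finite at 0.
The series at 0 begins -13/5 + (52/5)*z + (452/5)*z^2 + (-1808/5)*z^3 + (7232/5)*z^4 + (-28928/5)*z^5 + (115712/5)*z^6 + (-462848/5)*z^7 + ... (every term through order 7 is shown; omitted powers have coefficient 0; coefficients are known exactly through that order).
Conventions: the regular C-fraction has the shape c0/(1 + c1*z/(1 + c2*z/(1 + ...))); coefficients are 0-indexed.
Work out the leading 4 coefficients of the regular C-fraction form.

The regular C-fraction coefficients are [-13/5, 4, -165/13, 113/13].

Taylor coefficients (read off): a_0 = -13/5, a_1 = 52/5, a_2 = 452/5, a_3 = -1808/5.
c0 = a_0 = -13/5. Peel one level at a time: if S = 1 + c*z/S' with S'(0) = 1, then c is the z-coefficient of S and S' = c*z/(S - 1).
S_1 = c0/f = 1 + (4)*z + (660/13)*z^2 + ...; c1 = 4.
S_2 = c1*z/(S_1 - 1) = 1 + (-165/13)*z + (18645/169)*z^2 + ...; c2 = -165/13.
S_3 = c2*z/(S_2 - 1) = 1 + (113/13)*z + ...; c3 = 113/13.


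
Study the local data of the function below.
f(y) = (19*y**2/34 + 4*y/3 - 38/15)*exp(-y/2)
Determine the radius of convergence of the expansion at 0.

The radius of convergence is infinite.

The factor exp(-y/2) is entire and contributes no finite singular point.
The polynomial part has no poles.
No finite singular points: the Taylor series at 0 converges everywhere.


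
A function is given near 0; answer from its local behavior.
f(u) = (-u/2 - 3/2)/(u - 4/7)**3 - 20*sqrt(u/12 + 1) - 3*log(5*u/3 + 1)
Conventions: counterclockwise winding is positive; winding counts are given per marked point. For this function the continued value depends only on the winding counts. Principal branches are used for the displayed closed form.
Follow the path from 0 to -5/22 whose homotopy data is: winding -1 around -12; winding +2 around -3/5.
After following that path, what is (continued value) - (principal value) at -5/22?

Continued minus principal equals ((10/33)*sqrt(17094)) - ((12)*pi)*i.

The rational part is single-valued and drops out of the difference; each branch term changes only by its own monodromy.
(-3)*log(1 - u/(-3/5)): each positive loop around -3/5 adds 2*pi*i to the log, so winding +2 contributes (-3)*(2)*2*pi*i = -(12)*pi*i.
(-20)*sqrt(1 - u/(-12)): winding -1 is odd, the square root flips sign, contributing -2*(-20)*sqrt(1 - (-5/22)/(-12)) = -2*(-20)*sqrt(259/264) = (10/33)*sqrt(17094).
Summing the contributions at u = -5/22 gives ((10/33)*sqrt(17094)) - ((12)*pi)*i.


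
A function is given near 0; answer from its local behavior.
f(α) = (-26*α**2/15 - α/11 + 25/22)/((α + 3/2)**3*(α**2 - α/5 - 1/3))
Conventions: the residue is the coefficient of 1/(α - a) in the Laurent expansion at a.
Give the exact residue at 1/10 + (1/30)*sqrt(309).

The factor α**2 - α/5 - 1/3 splits as (α - a)(α - a') with a = 1/10 + (1/30)*sqrt(309), a' = 1/10 - (1/30)*sqrt(309). At the order-1 pole a set g(α) = (α - a)*f(α) = [(-26*α**2/15 - α/11 + 25/22)/(α + 3/2)**3] / (α - a').
Simple pole: residue = g(a) at a = 1/10 + (1/30)*sqrt(309), which is -717560/2352637 + (49451140/2665537721)*sqrt(309).

The residue is -717560/2352637 + (49451140/2665537721)*sqrt(309).


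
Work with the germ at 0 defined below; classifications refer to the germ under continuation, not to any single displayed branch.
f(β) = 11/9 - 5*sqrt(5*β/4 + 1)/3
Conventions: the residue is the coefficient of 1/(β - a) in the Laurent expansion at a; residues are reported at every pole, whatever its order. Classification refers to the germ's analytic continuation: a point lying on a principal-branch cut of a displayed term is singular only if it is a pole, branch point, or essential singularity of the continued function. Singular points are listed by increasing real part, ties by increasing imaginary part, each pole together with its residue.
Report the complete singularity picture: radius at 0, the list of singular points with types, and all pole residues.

Radius of convergence at 0: 4/5.
At -4/5: an algebraic (square-root) branch point.

Branch term (-5/3)*sqrt(1 - β/(-4/5)): its argument vanishes at β = -4/5, a square-root branch point, modulus 4/5.
The radius of convergence is the smallest modulus among the singular points: 4/5.


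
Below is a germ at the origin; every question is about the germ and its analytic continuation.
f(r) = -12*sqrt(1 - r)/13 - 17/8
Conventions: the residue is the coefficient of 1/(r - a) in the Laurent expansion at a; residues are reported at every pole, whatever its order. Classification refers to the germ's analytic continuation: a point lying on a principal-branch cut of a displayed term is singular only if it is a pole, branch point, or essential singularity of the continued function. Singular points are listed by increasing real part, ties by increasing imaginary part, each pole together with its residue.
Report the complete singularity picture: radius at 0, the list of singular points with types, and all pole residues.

Radius of convergence at 0: 1.
At 1: an algebraic (square-root) branch point.

Branch term (-12/13)*sqrt(1 - r/(1)): its argument vanishes at r = 1, a square-root branch point, modulus 1.
The radius of convergence is the smallest modulus among the singular points: 1.


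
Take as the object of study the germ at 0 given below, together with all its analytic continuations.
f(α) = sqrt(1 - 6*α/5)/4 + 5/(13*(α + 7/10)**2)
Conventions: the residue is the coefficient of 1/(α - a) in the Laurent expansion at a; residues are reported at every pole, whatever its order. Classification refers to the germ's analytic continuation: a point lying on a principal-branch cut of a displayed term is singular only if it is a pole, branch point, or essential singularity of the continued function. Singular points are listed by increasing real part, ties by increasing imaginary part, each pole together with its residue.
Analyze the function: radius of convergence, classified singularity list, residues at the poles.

Radius of convergence at 0: 7/10.
At -7/10: a pole of order 2; residue 0.
At 5/6: an algebraic (square-root) branch point.

Denominator factor (α + 7/10)^2: pole of order 2 at -7/10, modulus 7/10.
Branch term (1/4)*sqrt(1 - α/(5/6)): its argument vanishes at α = 5/6, a square-root branch point, modulus 5/6.
The radius of convergence is the smallest modulus among the singular points: 7/10.
The branch term is analytic at -7/10 and contributes nothing to the residue; only the rational part matters.
At the order-2 pole -7/10 set g(α) = (α - (-7/10))^2*(rational part) = 5/13.
Order-2 pole: residue = g'(a); g'(-7/10) = 0, so the residue is 0.
List the singular points by increasing real part (a conjugate pair: the negative imaginary part first).


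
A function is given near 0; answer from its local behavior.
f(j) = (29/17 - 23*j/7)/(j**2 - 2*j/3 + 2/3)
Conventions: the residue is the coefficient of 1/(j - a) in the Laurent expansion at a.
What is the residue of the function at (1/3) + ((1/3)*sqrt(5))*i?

The factor j**2 - 2*j/3 + 2/3 splits as (j - a)(j - a') with a = (1/3) + ((1/3)*sqrt(5))*i, a' = (1/3) - ((1/3)*sqrt(5))*i. At the order-1 pole a set g(j) = (j - a)*f(j) = [29/17 - 23*j/7] / (j - a').
Simple pole: residue = g(a) at a = (1/3) + ((1/3)*sqrt(5))*i, which is (-23/14) - ((109/595)*sqrt(5))*i.

The residue is (-23/14) - ((109/595)*sqrt(5))*i.


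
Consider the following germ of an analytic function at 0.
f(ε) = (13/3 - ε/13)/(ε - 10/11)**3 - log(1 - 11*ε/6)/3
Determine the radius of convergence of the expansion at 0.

The radius of convergence is 6/11.

Denominator factor (ε - 10/11)^3: pole of order 3 at 10/11, modulus 10/11.
Branch term (-1/3)*log(1 - ε/(6/11)): its argument vanishes at ε = 6/11, a logarithmic branch point, modulus 6/11.
The radius of convergence is the smallest modulus among the singular points: 6/11.


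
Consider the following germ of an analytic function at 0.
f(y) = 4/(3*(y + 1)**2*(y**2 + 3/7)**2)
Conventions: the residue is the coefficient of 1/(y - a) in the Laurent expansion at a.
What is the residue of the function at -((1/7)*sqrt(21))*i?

The factor y**2 + 3/7 splits as (y - a)(y - a') with a = -((1/7)*sqrt(21))*i, a' = ((1/7)*sqrt(21))*i. At the order-2 pole a set g(y) = (y - a)^2*f(y) = [4/(3*(y + 1)**2)] / (y - a')^2.
Order-2 pole: residue = g'(a); g'(-((1/7)*sqrt(21))*i) = (-343/375) + ((1813/6750)*sqrt(21))*i, so the residue is (-343/375) + ((1813/6750)*sqrt(21))*i.

The residue is (-343/375) + ((1813/6750)*sqrt(21))*i.


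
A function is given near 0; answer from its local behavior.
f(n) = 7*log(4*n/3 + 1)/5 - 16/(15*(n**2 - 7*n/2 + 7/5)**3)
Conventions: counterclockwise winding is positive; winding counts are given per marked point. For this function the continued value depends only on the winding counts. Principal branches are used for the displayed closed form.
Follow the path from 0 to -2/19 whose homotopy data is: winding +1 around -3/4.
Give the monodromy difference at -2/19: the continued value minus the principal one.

The rational part is single-valued and drops out of the difference; each branch term changes only by its own monodromy.
(7/5)*log(1 - n/(-3/4)): each positive loop around -3/4 adds 2*pi*i to the log, so winding +1 contributes (7/5)*(1)*2*pi*i = (14/5)*pi*i.
Summing the contributions at n = -2/19 gives (14/5)*pi*i.

Continued minus principal equals (14/5)*pi*i.


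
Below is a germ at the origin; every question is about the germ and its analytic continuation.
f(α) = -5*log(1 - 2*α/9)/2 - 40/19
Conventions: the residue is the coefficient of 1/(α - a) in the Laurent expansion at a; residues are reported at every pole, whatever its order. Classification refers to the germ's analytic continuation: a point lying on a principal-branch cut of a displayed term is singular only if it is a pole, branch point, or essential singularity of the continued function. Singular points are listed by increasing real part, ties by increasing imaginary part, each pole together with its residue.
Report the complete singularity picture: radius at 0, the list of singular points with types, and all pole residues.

Branch term (-5/2)*log(1 - α/(9/2)): its argument vanishes at α = 9/2, a logarithmic branch point, modulus 9/2.
The radius of convergence is the smallest modulus among the singular points: 9/2.

Radius of convergence at 0: 9/2.
At 9/2: a logarithmic branch point.


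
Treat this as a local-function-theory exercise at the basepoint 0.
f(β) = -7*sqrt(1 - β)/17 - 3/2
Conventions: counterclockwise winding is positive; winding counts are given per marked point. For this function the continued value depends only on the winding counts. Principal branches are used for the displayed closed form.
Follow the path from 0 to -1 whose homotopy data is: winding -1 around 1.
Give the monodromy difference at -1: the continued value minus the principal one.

The rational part is single-valued and drops out of the difference; each branch term changes only by its own monodromy.
(-7/17)*sqrt(1 - β/(1)): winding -1 is odd, the square root flips sign, contributing -2*(-7/17)*sqrt(1 - (-1)/(1)) = -2*(-7/17)*sqrt(2) = (14/17)*sqrt(2).
Summing the contributions at β = -1 gives (14/17)*sqrt(2).

Continued minus principal equals (14/17)*sqrt(2).


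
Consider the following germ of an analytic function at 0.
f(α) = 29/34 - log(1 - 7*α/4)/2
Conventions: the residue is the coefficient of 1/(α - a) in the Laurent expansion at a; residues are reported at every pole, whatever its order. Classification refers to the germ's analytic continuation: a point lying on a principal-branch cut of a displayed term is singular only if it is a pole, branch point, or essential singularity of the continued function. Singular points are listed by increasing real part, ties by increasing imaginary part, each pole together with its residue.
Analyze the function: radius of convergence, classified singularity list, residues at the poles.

Branch term (-1/2)*log(1 - α/(4/7)): its argument vanishes at α = 4/7, a logarithmic branch point, modulus 4/7.
The radius of convergence is the smallest modulus among the singular points: 4/7.

Radius of convergence at 0: 4/7.
At 4/7: a logarithmic branch point.


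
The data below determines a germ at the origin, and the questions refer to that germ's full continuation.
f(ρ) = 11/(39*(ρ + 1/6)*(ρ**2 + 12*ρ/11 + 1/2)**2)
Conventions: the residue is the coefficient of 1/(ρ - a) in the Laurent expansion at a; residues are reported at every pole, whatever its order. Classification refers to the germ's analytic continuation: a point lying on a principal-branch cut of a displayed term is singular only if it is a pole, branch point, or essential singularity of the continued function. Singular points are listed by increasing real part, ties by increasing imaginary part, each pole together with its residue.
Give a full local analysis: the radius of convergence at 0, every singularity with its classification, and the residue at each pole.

Radius of convergence at 0: 1/6.
At (-6/11) - ((7/22)*sqrt(2))*i: a pole of order 2; residue (-287496/243997) - ((108842525/83690971)*sqrt(2))*i.
At (-6/11) + ((7/22)*sqrt(2))*i: a pole of order 2; residue (-287496/243997) + ((108842525/83690971)*sqrt(2))*i.
At -1/6: a pole of order 1; residue 574992/243997.


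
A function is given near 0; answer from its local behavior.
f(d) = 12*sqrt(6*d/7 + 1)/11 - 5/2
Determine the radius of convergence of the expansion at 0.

Branch term (12/11)*sqrt(1 - d/(-7/6)): its argument vanishes at d = -7/6, a square-root branch point, modulus 7/6.
The radius of convergence is the smallest modulus among the singular points: 7/6.

The radius of convergence is 7/6.


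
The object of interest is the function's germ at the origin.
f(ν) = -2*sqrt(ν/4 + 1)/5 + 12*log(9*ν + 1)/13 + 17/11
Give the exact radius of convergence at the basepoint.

Branch term (-2/5)*sqrt(1 - ν/(-4)): its argument vanishes at ν = -4, a square-root branch point, modulus 4.
Branch term (12/13)*log(1 - ν/(-1/9)): its argument vanishes at ν = -1/9, a logarithmic branch point, modulus 1/9.
The radius of convergence is the smallest modulus among the singular points: 1/9.

The radius of convergence is 1/9.


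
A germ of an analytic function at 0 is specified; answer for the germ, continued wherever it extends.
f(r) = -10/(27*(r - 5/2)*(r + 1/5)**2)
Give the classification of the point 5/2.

The point is a pole of order 1.

The denominator factor r - 5/2 vanishes at 5/2 and appears to the power 1; the numerator there equals -10/27, nonzero, and no other factor vanishes.
Hence a pole whose order is the multiplicity, 1.


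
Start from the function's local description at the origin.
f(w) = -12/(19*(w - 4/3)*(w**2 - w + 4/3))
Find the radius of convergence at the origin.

The radius of convergence is (2/3)*sqrt(3).

Denominator factor (w**2 - w + 4/3): discriminant -13/3, complex-conjugate roots (1/2) + ((1/6)*sqrt(39))*i and (1/2) - ((1/6)*sqrt(39))*i; poles of order 1, moduli (2/3)*sqrt(3) and (2/3)*sqrt(3).
Denominator factor (w - 4/3): pole of order 1 at 4/3, modulus 4/3.
The radius of convergence is the smallest modulus among the singular points: (2/3)*sqrt(3).


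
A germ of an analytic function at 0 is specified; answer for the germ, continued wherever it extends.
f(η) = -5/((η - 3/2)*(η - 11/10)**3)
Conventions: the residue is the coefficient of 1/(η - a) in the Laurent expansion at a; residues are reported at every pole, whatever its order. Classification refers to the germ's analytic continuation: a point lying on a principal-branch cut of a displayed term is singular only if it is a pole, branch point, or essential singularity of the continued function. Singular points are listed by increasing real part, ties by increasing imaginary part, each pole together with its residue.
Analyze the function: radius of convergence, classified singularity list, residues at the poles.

Radius of convergence at 0: 11/10.
At 11/10: a pole of order 3; residue 625/8.
At 3/2: a pole of order 1; residue -625/8.

Denominator factor (η - 11/10)^3: pole of order 3 at 11/10, modulus 11/10.
Denominator factor (η - 3/2): pole of order 1 at 3/2, modulus 3/2.
The radius of convergence is the smallest modulus among the singular points: 11/10.
At the order-3 pole 11/10 set g(η) = (η - (11/10))^3*f(η) = -5/(η - 3/2).
Order-3 pole: residue = g''(a)/2; g''(11/10) = 625/4, so the residue is 625/8.
At the order-1 pole 3/2 set g(η) = (η - (3/2))*f(η) = -5/(η - 11/10)**3.
Simple pole: residue = g(a) at a = 3/2, which is -625/8.
List the singular points by increasing real part (a conjugate pair: the negative imaginary part first).


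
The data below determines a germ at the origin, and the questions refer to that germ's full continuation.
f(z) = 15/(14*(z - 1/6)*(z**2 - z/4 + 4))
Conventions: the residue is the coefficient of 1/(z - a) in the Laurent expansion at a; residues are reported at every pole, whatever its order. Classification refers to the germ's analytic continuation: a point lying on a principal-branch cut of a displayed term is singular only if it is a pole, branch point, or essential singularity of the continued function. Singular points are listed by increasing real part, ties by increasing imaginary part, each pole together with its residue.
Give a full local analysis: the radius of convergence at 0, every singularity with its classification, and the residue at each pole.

Denominator factor (z - 1/6): pole of order 1 at 1/6, modulus 1/6.
Denominator factor (z**2 - z/4 + 4): discriminant -255/16, complex-conjugate roots (1/8) + ((1/8)*sqrt(255))*i and (1/8) - ((1/8)*sqrt(255))*i; poles of order 1, moduli 2 and 2.
The radius of convergence is the smallest modulus among the singular points: 1/6.
The factor z**2 - z/4 + 4 splits as (z - a)(z - a') with a = (1/8) - ((1/8)*sqrt(255))*i, a' = (1/8) + ((1/8)*sqrt(255))*i. At the order-1 pole a set g(z) = (z - a)*f(z) = [15/(14*(z - 1/6))] / (z - a').
Simple pole: residue = g(a) at a = (1/8) - ((1/8)*sqrt(255))*i, which is (-270/2009) - ((6/34153)*sqrt(255))*i.
The factor z**2 - z/4 + 4 splits as (z - a)(z - a') with a = (1/8) + ((1/8)*sqrt(255))*i, a' = (1/8) - ((1/8)*sqrt(255))*i. At the order-1 pole a set g(z) = (z - a)*f(z) = [15/(14*(z - 1/6))] / (z - a').
Simple pole: residue = g(a) at a = (1/8) + ((1/8)*sqrt(255))*i, which is (-270/2009) + ((6/34153)*sqrt(255))*i.
At the order-1 pole 1/6 set g(z) = (z - (1/6))*f(z) = 15/(14*(z**2 - z/4 + 4)).
Simple pole: residue = g(a) at a = 1/6, which is 540/2009.
List the singular points by increasing real part (a conjugate pair: the negative imaginary part first).

Radius of convergence at 0: 1/6.
At (1/8) - ((1/8)*sqrt(255))*i: a pole of order 1; residue (-270/2009) - ((6/34153)*sqrt(255))*i.
At (1/8) + ((1/8)*sqrt(255))*i: a pole of order 1; residue (-270/2009) + ((6/34153)*sqrt(255))*i.
At 1/6: a pole of order 1; residue 540/2009.


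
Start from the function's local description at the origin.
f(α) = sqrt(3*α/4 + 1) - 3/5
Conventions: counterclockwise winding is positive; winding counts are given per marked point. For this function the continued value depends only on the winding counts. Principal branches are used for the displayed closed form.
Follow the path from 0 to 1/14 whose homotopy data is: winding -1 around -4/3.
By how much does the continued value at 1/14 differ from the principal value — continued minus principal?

Continued minus principal equals -(1/14)*sqrt(826).

The rational part is single-valued and drops out of the difference; each branch term changes only by its own monodromy.
(1)*sqrt(1 - α/(-4/3)): winding -1 is odd, the square root flips sign, contributing -2*(1)*sqrt(1 - (1/14)/(-4/3)) = -2*(1)*sqrt(59/56) = -(1/14)*sqrt(826).
Summing the contributions at α = 1/14 gives -(1/14)*sqrt(826).


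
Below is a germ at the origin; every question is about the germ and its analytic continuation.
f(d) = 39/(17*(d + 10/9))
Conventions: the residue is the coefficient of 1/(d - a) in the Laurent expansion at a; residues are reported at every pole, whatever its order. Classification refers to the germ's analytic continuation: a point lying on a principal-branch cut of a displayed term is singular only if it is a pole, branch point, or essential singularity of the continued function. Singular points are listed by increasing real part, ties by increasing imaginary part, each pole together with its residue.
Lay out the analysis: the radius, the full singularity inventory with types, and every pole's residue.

Radius of convergence at 0: 10/9.
At -10/9: a pole of order 1; residue 39/17.

Denominator factor (d + 10/9): pole of order 1 at -10/9, modulus 10/9.
The radius of convergence is the smallest modulus among the singular points: 10/9.
At the order-1 pole -10/9 set g(d) = (d - (-10/9))*f(d) = 39/17.
Simple pole: residue = g(a) at a = -10/9, which is 39/17.


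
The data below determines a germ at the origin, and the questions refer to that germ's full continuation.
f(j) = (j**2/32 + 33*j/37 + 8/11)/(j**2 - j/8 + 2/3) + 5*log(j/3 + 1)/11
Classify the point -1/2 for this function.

The point is a regular point.

Denominator factors: j**2 - j/8 + 2/3 = 47/48 at j = -1/2 — none vanishes.
Branch term log(1 - j/(-3)): argument at -1/2 is 5/6, nonzero, so -1/2 is not its branch point (a point on a principal cut is still regular for the continued germ).
So the germ continues analytically to -1/2.


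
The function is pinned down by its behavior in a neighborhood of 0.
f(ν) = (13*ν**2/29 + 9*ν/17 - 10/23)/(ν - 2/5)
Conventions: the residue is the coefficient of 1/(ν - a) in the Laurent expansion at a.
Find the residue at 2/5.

At the order-1 pole 2/5 set g(ν) = (ν - (2/5))*f(ν) = 13*ν**2/29 + 9*ν/17 - 10/23.
Simple pole: residue = g(a) at a = 2/5, which is -42888/283475.

The residue is -42888/283475.


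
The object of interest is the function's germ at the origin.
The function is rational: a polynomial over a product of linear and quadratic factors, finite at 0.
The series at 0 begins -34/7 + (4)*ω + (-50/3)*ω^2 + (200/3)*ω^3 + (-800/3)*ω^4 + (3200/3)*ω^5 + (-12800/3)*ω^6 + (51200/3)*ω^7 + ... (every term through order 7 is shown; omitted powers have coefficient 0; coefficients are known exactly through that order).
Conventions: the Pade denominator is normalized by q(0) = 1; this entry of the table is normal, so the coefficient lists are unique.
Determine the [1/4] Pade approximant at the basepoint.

The Pade approximant has numerator coefficients [-34/7, -309298876/20327531]; denominator coefficients [1, 11488500/2903933, -1510075/8711799, 22050/2903933, -8575/26135397].

Taylor coefficients needed (read off): a_0 = -34/7, a_1 = 4, a_2 = -50/3, a_3 = 200/3, a_4 = -800/3, a_5 = 3200/3.
Write the denominator as Q(ω) = 1 + q1*ω + q2*ω^2 + q3*ω^3 + q4*ω^4. Requiring Q*f - P = O(ω^6) with deg P <= 1 kills the coefficients of ω^2..ω^5 in Q*f:
  ω^2: a_2 + q1*a_1 + q2*a_0 = 0, i.e. -50/3 + (4)*q1 + (-34/7)*q2 = 0.
  ω^3: a_3 + q1*a_2 + q2*a_1 + q3*a_0 = 0, i.e. 200/3 + (-50/3)*q1 + (4)*q2 + (-34/7)*q3 = 0.
  ω^4: a_4 + q1*a_3 + q2*a_2 + q3*a_1 + q4*a_0 = 0, i.e. -800/3 + (200/3)*q1 + (-50/3)*q2 + (4)*q3 + (-34/7)*q4 = 0.
  ω^5: a_5 + q1*a_4 + q2*a_3 + q3*a_2 + q4*a_1 = 0, i.e. 3200/3 + (-800/3)*q1 + (200/3)*q2 + (-50/3)*q3 + (4)*q4 = 0.
Solving this linear system: q1 = 11488500/2903933, q2 = -1510075/8711799, q3 = 22050/2903933, q4 = -8575/26135397.
The numerator is Q*f truncated at degree 1: P0 = a_0 = -34/7; P1 = a_1 + q1*a_0 = -309298876/20327531.


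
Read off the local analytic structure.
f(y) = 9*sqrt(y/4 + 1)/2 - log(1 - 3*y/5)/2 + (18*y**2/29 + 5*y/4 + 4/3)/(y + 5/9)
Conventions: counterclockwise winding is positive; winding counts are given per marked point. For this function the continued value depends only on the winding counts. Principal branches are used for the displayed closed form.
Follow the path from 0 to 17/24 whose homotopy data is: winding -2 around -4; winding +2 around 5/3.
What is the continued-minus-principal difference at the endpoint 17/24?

The rational part is single-valued and drops out of the difference; each branch term changes only by its own monodromy.
(9/2)*sqrt(1 - y/(-4)): winding -2 is even, the square root returns to the same sheet, contribution 0.
(-1/2)*log(1 - y/(5/3)): each positive loop around 5/3 adds 2*pi*i to the log, so winding +2 contributes (-1/2)*(2)*2*pi*i = -(2)*pi*i.
Summing the contributions at y = 17/24 gives -(2)*pi*i.

Continued minus principal equals -(2)*pi*i.


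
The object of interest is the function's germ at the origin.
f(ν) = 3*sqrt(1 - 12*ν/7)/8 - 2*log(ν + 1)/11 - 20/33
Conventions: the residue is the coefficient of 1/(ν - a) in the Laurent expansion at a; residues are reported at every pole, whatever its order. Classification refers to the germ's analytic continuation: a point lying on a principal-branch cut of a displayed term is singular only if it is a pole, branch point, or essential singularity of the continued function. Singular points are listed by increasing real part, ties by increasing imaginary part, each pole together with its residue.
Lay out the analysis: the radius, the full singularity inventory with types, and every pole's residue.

Branch term (-2/11)*log(1 - ν/(-1)): its argument vanishes at ν = -1, a logarithmic branch point, modulus 1.
Branch term (3/8)*sqrt(1 - ν/(7/12)): its argument vanishes at ν = 7/12, a square-root branch point, modulus 7/12.
The radius of convergence is the smallest modulus among the singular points: 7/12.
List the singular points by increasing real part (a conjugate pair: the negative imaginary part first).

Radius of convergence at 0: 7/12.
At -1: a logarithmic branch point.
At 7/12: an algebraic (square-root) branch point.


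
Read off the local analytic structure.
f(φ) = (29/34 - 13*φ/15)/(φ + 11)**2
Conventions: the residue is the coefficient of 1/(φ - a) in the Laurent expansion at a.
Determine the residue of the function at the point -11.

The residue is -13/15.

At the order-2 pole -11 set g(φ) = (φ - (-11))^2*f(φ) = 29/34 - 13*φ/15.
Order-2 pole: residue = g'(a); g'(-11) = -13/15, so the residue is -13/15.


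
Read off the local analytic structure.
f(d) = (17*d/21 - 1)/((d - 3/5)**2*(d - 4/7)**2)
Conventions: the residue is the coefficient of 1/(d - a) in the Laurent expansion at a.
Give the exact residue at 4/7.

The residue is -135275/3.

At the order-2 pole 4/7 set g(d) = (d - (4/7))^2*f(d) = (17*d/21 - 1)/(d - 3/5)**2.
Order-2 pole: residue = g'(a); g'(4/7) = -135275/3, so the residue is -135275/3.


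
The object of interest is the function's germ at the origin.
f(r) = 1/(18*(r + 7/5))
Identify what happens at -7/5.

The point is a pole of order 1.

The denominator factor r + 7/5 vanishes at -7/5 and appears to the power 1; the numerator there equals 1/18, nonzero, and no other factor vanishes.
Hence a pole whose order is the multiplicity, 1.


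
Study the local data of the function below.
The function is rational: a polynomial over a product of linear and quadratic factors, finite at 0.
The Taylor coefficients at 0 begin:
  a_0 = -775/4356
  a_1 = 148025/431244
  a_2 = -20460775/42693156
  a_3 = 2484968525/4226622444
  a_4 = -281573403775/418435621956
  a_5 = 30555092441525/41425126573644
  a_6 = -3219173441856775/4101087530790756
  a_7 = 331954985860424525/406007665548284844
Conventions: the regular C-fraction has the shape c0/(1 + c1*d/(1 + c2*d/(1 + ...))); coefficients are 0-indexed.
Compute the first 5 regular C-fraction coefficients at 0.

The regular C-fraction coefficients are [-775/4356, 191/99, -1120/2101, 52215/117656, -10505/584808].

Taylor coefficients (read off): a_0 = -775/4356, a_1 = 148025/431244, a_2 = -20460775/42693156, a_3 = 2484968525/4226622444, a_4 = -281573403775/418435621956.
c0 = a_0 = -775/4356. Peel one level at a time: if S = 1 + c*d/S' with S'(0) = 1, then c is the d-coefficient of S and S' = c*d/(S - 1).
S_1 = c0/f = 1 + (191/99)*d + (1120/1089)*d^2 + ...; c1 = 191/99.
S_2 = c1*d/(S_1 - 1) = 1 + (-1120/2101)*d + (1044300/4414201)*d^2 + ...; c2 = -1120/2101.
S_3 = c2*d/(S_2 - 1) = 1 + (52215/117656)*d + (25/3136)*d^2 + ...; c3 = 52215/117656.
S_4 = c3*d/(S_3 - 1) = 1 + (-10505/584808)*d + ...; c4 = -10505/584808.


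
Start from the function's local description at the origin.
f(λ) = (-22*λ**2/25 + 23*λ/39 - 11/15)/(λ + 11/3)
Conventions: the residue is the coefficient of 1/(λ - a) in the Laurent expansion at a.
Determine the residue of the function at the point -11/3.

At the order-1 pole -11/3 set g(λ) = (λ - (-11/3))*f(λ) = -22*λ**2/25 + 23*λ/39 - 11/15.
Simple pole: residue = g(a) at a = -11/3, which is -43076/2925.

The residue is -43076/2925.


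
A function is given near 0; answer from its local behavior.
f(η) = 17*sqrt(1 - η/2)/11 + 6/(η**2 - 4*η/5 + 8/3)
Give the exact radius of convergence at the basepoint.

The radius of convergence is (2/3)*sqrt(6).

Denominator factor (η**2 - 4*η/5 + 8/3): discriminant -752/75, complex-conjugate roots (2/5) + ((2/15)*sqrt(141))*i and (2/5) - ((2/15)*sqrt(141))*i; poles of order 1, moduli (2/3)*sqrt(6) and (2/3)*sqrt(6).
Branch term (17/11)*sqrt(1 - η/(2)): its argument vanishes at η = 2, a square-root branch point, modulus 2.
The radius of convergence is the smallest modulus among the singular points: (2/3)*sqrt(6).


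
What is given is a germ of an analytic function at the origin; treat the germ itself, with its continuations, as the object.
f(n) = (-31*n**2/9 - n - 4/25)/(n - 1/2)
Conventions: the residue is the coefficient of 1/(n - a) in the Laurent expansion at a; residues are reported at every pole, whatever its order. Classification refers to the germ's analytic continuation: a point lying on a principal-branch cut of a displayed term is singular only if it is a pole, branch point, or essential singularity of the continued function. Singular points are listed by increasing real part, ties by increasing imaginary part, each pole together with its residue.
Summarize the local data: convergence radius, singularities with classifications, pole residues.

Radius of convergence at 0: 1/2.
At 1/2: a pole of order 1; residue -1369/900.

Denominator factor (n - 1/2): pole of order 1 at 1/2, modulus 1/2.
The radius of convergence is the smallest modulus among the singular points: 1/2.
At the order-1 pole 1/2 set g(n) = (n - (1/2))*f(n) = -31*n**2/9 - n - 4/25.
Simple pole: residue = g(a) at a = 1/2, which is -1369/900.


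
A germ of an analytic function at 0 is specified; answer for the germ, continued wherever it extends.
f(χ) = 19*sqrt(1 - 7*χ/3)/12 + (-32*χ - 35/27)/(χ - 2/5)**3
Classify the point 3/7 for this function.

The term (19/12)*sqrt(1 - χ/(3/7)) has argument 1 - 3/7/(3/7) = 0 at 3/7: a square-root (algebraic, two-sheeted) branch point; the remaining terms are analytic or single-valued there.

The point is an algebraic (square-root) branch point.


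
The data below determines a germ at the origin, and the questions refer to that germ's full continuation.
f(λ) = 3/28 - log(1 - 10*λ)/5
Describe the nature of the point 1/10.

The term (-1/5)*log(1 - λ/(1/10)) has argument 1 - 1/10/(1/10) = 0 at 1/10: a logarithmic (infinitely-sheeted) branch point; the remaining terms are analytic or single-valued there.

The point is a logarithmic branch point.


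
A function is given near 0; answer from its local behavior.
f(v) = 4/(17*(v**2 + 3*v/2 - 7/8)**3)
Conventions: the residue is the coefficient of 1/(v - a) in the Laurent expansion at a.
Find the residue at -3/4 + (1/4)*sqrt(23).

The residue is (768/206839)*sqrt(23).

The factor v**2 + 3*v/2 - 7/8 splits as (v - a)(v - a') with a = -3/4 + (1/4)*sqrt(23), a' = -3/4 - (1/4)*sqrt(23). At the order-3 pole a set g(v) = (v - a)^3*f(v) = [4/17] / (v - a')^3.
Order-3 pole: residue = g''(a)/2; g''(-3/4 + (1/4)*sqrt(23)) = (1536/206839)*sqrt(23), so the residue is (768/206839)*sqrt(23).
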